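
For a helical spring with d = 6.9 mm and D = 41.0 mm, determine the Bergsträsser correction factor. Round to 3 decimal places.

1.241

C = D/d = 41.0/6.9 = 5.9420
K_B = (4C+2)/(4C−3) = 25.768/20.768 = 1.2408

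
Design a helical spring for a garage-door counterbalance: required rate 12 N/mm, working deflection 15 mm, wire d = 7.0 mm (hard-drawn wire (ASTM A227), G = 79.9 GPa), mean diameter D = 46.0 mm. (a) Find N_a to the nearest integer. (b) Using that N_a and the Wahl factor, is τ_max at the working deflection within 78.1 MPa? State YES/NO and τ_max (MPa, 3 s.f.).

(a) 21 coils; (b) YES, τ_max = 73.8 MPa

N_a = Gd⁴/(8D³k) = (79.9×10³)(7.0⁴)/(8·46.0³·12) = 20.53 → N_a = 21
Actual rate k = Gd⁴/(8D³·21) = 11.732 N/mm
Working load F = kδ = 11.732·15 = 175.97 N
C = 46.0/7.0 = 6.5714; K_W = (4C−1)/(4C−4)+0.615/C = 1.2282
τ_max = K_W·8FD/(πd³) = 1.2282·60.097 = 73.811 MPa
τ_max ≤ 78.1 MPa → acceptable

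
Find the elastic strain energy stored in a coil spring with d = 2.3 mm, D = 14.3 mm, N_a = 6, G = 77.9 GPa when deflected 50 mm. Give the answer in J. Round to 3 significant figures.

k = Gd⁴/(8D³N_a) = (77.9×10³)(2.3⁴)/(8·14.3³·6) = 15.531 N/mm
U = ½kδ² = 0.5 × 15.531 × 50² = 19414 N·mm = 19.414 J

19.4 J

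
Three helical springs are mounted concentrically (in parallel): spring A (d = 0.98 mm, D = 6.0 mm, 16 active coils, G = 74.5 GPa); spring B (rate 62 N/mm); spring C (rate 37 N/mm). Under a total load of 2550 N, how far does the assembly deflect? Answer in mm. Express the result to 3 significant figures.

k_A = Gd⁴/(8D³N_a) = (74.5×10³)(0.98⁴)/(8·6.0³·16) = 2.4854 N/mm
Parallel: k_eq = 2.4854 + 62 + 37 = 101.49 N/mm
δ = F/k_eq = 2550/101.49 = 25.127 mm

25.1 mm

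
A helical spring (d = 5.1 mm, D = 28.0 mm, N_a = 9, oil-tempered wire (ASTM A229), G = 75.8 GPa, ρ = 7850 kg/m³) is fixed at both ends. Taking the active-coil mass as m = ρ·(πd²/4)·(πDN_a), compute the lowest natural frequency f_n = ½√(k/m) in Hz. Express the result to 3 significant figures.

253 Hz

k = Gd⁴/(8D³N_a) = (75.8×10³)(5.1⁴)/(8·28.0³·9) = 32.445 N/mm = 32445 N/m
Wire length L = πDN_a = π·28.0·9 = 791.68 mm
m = ρ·(πd²/4)·L = 7850 × 20.428×10⁻⁶ m² × 0.79168 m = 0.12696 kg
f_n = ½√(k/m) = 0.5·√(32445/0.12696) = 0.5·√(2.5556e+05) = 252.76 Hz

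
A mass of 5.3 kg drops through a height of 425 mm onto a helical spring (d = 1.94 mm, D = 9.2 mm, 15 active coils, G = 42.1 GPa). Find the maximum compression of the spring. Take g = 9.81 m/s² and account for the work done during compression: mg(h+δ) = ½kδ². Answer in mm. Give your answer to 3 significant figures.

k = Gd⁴/(8D³N_a) = (42.1×10³)(1.94⁴)/(8·9.2³·15) = 6.3818 N/mm
W = mg = 5.3 × 9.81 = 51.993 N
½kδ² − Wδ − Wh = 0 → δ = (W + √(W² + 2kWh))/k
δ = (51.993 + √(2703.3 + 282038))/6.3818 = (51.993 + 533.61)/6.3818 = 91.761 mm

91.8 mm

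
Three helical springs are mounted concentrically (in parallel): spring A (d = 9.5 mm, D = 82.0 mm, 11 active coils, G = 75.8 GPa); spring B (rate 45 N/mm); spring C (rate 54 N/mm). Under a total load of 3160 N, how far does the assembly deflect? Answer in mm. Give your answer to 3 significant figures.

28.3 mm

k_A = Gd⁴/(8D³N_a) = (75.8×10³)(9.5⁴)/(8·82.0³·11) = 12.724 N/mm
Parallel: k_eq = 12.724 + 45 + 54 = 111.72 N/mm
δ = F/k_eq = 3160/111.72 = 28.284 mm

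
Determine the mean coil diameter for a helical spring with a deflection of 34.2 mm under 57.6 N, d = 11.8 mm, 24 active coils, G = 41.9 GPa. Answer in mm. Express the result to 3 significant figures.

136 mm

Required rate k = F/δ = 57.6/34.2 = 1.6842 N/mm
D = (Gd⁴/(8N_a·k))^(1/3) = (41.9×10³·11.8⁴/(8·24·1.6842))^(1/3)
  = (2.51214e+06)^(1/3) = 135.9403 mm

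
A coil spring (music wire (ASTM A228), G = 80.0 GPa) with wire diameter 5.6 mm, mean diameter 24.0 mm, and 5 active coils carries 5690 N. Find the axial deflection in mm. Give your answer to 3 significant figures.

k = Gd⁴/(8D³N_a) = (80.0×10³)(5.6⁴)/(8·24.0³·5) = 142.28 N/mm
δ = F/k = 5690 / 142.28 = 39.991 mm

40.0 mm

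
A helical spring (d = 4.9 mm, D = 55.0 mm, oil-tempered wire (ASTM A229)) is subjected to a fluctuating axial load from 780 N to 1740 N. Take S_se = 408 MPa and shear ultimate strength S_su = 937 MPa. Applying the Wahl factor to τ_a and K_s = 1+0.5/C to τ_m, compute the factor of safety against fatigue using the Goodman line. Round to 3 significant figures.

0.307

C = D/d = 55.0/4.9 = 11.2245; K_W = (4C−1)/(4C−4)+0.615/C = 1.1281; K_s = 1+0.5/C = 1.0445
F_a = (F_max−F_min)/2 = 480 N; F_m = (F_max+F_min)/2 = 1260 N
τ_a = K_W·8F_aD/(πd³) = 1.1281 × 571.42 = 644.64 MPa
τ_m = K_s·8F_mD/(πd³) = 1.0445 × 1500 = 1566.8 MPa
Goodman: 1/n_f = τ_a/S_se + τ_m/S_su = 644.64/408 + 1566.8/937 = 1.58001 + 1.67214 = 3.2522
n_f = 1/3.2522 = 0.3075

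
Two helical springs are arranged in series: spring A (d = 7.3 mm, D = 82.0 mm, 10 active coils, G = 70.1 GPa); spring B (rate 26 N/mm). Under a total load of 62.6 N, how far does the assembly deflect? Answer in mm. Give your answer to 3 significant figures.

k_A = Gd⁴/(8D³N_a) = (70.1×10³)(7.3⁴)/(8·82.0³·10) = 4.5131 N/mm
Series: 1/k_eq = 1/4.5131 + 1/26 = 0.26004; k_eq = 3.8456 N/mm
δ = F/k_eq = 62.6/3.8456 = 16.278 mm

16.3 mm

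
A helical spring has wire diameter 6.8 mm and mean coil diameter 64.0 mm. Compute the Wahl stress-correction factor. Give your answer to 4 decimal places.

1.1545

C = D/d = 64.0/6.8 = 9.4118
K_W = (4C−1)/(4C−4) + 0.615/C = 36.647/33.647 + 0.0653 = 1.1545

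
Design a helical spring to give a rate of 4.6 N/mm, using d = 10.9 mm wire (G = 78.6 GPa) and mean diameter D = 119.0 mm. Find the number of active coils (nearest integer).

18

N_a = Gd⁴/(8D³k) = (78.6×10³ × 10.9⁴)/(8 × 119.0³ × 4.6)
    = 1.1095e+09 / 6.20139e+07 = 17.89 → 18 coils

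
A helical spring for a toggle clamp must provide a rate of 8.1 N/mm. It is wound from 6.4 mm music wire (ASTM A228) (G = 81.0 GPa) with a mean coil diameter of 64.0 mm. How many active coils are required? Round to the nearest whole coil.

N_a = Gd⁴/(8D³k) = (81.0×10³ × 6.4⁴)/(8 × 64.0³ × 8.1)
    = 1.35895e+08 / 1.69869e+07 = 8 → 8 coils

8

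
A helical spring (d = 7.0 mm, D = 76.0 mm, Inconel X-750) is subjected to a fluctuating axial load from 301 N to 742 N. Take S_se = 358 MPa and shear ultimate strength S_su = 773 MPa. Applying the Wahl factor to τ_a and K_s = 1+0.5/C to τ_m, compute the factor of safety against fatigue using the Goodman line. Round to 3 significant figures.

C = D/d = 76.0/7.0 = 10.8571; K_W = (4C−1)/(4C−4)+0.615/C = 1.1327; K_s = 1+0.5/C = 1.0461
F_a = (F_max−F_min)/2 = 220.5 N; F_m = (F_max+F_min)/2 = 521.5 N
τ_a = K_W·8F_aD/(πd³) = 1.1327 × 124.41 = 140.93 MPa
τ_m = K_s·8F_mD/(πd³) = 1.0461 × 294.25 = 307.8 MPa
Goodman: 1/n_f = τ_a/S_se + τ_m/S_su = 140.93/358 + 307.8/773 = 0.39365 + 0.39819 = 0.79184
n_f = 1/0.79184 = 1.263

1.26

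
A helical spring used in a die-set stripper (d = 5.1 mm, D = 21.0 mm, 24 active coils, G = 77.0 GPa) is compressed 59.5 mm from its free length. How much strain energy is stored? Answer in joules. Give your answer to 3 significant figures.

51.9 J

k = Gd⁴/(8D³N_a) = (77.0×10³)(5.1⁴)/(8·21.0³·24) = 29.296 N/mm
U = ½kδ² = 0.5 × 29.296 × 59.5² = 51858 N·mm = 51.858 J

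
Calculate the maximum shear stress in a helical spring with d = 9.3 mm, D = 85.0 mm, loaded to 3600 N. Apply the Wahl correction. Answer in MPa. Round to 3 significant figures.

1120 MPa

Spring index C = D/d = 85.0/9.3 = 9.1398
K_W = (4C−1)/(4C−4) + 0.615/C = 35.559/32.559 + 0.0673 = 1.1594
τ₀ = 8FD/(πd³) = 8·3600·85.0/(π·9.3³) = 2.448e+06/2527 = 968.75 MPa
τ_max = K·τ₀ = 1.1594 × 968.75 = 1123.2 MPa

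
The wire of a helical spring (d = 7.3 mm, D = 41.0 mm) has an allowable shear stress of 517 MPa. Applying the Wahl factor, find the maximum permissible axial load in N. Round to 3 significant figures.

1510 N

C = D/d = 41.0/7.3 = 5.6164
K_W = (4C−1)/(4C−4) + 0.615/C = 21.466/18.466 + 0.1095 = 1.2720
τ_max = K·8FD/(πd³) → F_max = τ_allow·πd³/(8DK)
F_max = 517·π·7.3³/(8·41.0·1.2720) = 6.3184e+05/417.2 = 1514.5 N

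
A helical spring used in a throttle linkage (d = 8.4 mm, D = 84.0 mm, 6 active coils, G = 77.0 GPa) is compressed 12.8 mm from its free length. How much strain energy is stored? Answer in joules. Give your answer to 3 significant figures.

1.10 J

k = Gd⁴/(8D³N_a) = (77.0×10³)(8.4⁴)/(8·84.0³·6) = 13.475 N/mm
U = ½kδ² = 0.5 × 13.475 × 12.8² = 1103.9 N·mm = 1.1039 J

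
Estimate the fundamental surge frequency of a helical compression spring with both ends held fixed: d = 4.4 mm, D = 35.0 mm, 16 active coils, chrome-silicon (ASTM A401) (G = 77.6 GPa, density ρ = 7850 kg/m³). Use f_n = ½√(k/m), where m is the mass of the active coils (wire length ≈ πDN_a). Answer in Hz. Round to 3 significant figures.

k = Gd⁴/(8D³N_a) = (77.6×10³)(4.4⁴)/(8·35.0³·16) = 5.2998 N/mm = 5299.8 N/m
Wire length L = πDN_a = π·35.0·16 = 1759.3 mm
m = ρ·(πd²/4)·L = 7850 × 15.205×10⁻⁶ m² × 1.7593 m = 0.20999 kg
f_n = ½√(k/m) = 0.5·√(5299.8/0.20999) = 0.5·√(25238) = 79.432 Hz

79.4 Hz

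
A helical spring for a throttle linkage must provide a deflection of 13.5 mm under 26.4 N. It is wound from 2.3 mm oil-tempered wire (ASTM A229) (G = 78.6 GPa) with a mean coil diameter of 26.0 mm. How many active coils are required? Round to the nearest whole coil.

8

Required rate k = F/δ = 26.4/13.5 = 1.9556 N/mm
N_a = Gd⁴/(8D³k) = (78.6×10³ × 2.3⁴)/(8 × 26.0³ × 1.9556)
    = 2.19955e+06 / 274967 = 7.999 → 8 coils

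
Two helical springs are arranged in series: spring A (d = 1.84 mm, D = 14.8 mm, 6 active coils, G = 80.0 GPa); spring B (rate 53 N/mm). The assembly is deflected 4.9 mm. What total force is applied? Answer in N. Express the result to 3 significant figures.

k_A = Gd⁴/(8D³N_a) = (80.0×10³)(1.84⁴)/(8·14.8³·6) = 5.893 N/mm
Series: 1/k_eq = 1/5.893 + 1/53 = 0.18856; k_eq = 5.3033 N/mm
F = k_eq·δ = 5.3033·4.9 = 25.986 N

26.0 N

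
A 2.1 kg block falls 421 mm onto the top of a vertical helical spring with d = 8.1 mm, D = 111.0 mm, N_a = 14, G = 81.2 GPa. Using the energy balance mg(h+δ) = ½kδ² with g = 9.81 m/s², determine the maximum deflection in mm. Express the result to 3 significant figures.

96.7 mm

k = Gd⁴/(8D³N_a) = (81.2×10³)(8.1⁴)/(8·111.0³·14) = 2.282 N/mm
W = mg = 2.1 × 9.81 = 20.601 N
½kδ² − Wδ − Wh = 0 → δ = (W + √(W² + 2kWh))/k
δ = (20.601 + √(424.4 + 39583.1))/2.282 = (20.601 + 200.02)/2.282 = 96.68 mm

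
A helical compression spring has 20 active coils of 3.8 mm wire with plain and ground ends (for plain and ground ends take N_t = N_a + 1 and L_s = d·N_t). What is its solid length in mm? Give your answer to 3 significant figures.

plain and ground ends: N_t = N_a + 1 = 20 + 1 = 21
L_s = d·N_t = 3.8 × 21 = 79.8 mm

79.8 mm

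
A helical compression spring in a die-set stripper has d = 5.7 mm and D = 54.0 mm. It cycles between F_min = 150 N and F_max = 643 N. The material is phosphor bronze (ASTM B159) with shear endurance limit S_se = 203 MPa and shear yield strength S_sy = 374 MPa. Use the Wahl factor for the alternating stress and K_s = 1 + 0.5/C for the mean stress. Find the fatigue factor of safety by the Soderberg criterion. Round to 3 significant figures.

C = D/d = 54.0/5.7 = 9.4737; K_W = (4C−1)/(4C−4)+0.615/C = 1.1534; K_s = 1+0.5/C = 1.0528
F_a = (F_max−F_min)/2 = 246.5 N; F_m = (F_max+F_min)/2 = 396.5 N
τ_a = K_W·8F_aD/(πd³) = 1.1534 × 183.03 = 211.11 MPa
τ_m = K_s·8F_mD/(πd³) = 1.0528 × 294.41 = 309.95 MPa
Soderberg: 1/n_f = τ_a/S_se + τ_m/S_sy = 211.11/203 + 309.95/374 = 1.03997 + 0.82874 = 1.8687
n_f = 1/1.8687 = 0.5351

0.535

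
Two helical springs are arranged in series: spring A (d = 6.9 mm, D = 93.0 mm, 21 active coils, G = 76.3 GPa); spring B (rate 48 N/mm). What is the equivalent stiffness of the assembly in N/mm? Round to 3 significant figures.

k_A = Gd⁴/(8D³N_a) = (76.3×10³)(6.9⁴)/(8·93.0³·21) = 1.2799 N/mm
Series: 1/k_eq = 1/1.2799 + 1/48 = 0.80217; k_eq = 1.2466 N/mm

1.25 N/mm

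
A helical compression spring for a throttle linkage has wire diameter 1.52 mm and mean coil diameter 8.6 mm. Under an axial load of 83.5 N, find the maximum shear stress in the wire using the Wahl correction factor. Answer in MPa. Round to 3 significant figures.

Spring index C = D/d = 8.6/1.52 = 5.6579
K_W = (4C−1)/(4C−4) + 0.615/C = 21.632/18.632 + 0.1087 = 1.2697
τ₀ = 8FD/(πd³) = 8·83.5·8.6/(π·1.52³) = 5744.8/11.033 = 520.71 MPa
τ_max = K·τ₀ = 1.2697 × 520.71 = 661.15 MPa

661 MPa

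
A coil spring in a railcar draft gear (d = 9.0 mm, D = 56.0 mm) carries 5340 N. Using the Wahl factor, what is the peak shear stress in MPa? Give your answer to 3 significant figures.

1300 MPa

Spring index C = D/d = 56.0/9.0 = 6.2222
K_W = (4C−1)/(4C−4) + 0.615/C = 23.889/20.889 + 0.0988 = 1.2425
τ₀ = 8FD/(πd³) = 8·5340·56.0/(π·9.0³) = 2.39232e+06/2290.2 = 1044.6 MPa
τ_max = K·τ₀ = 1.2425 × 1044.6 = 1297.8 MPa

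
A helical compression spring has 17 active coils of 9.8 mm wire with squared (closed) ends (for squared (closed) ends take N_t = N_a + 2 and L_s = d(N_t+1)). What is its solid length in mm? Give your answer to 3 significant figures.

squared (closed) ends: N_t = N_a + 2 = 17 + 2 = 19
L_s = d·(N_t+1) = 9.8 × 20 = 196 mm

196 mm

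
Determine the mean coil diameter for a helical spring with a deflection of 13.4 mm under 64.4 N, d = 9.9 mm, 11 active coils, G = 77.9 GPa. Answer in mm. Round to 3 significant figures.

121 mm

Required rate k = F/δ = 64.4/13.4 = 4.806 N/mm
D = (Gd⁴/(8N_a·k))^(1/3) = (77.9×10³·9.9⁴/(8·11·4.806))^(1/3)
  = (1.76935e+06)^(1/3) = 120.9497 mm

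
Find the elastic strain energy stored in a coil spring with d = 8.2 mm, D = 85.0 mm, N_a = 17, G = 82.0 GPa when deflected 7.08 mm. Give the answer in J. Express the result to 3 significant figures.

k = Gd⁴/(8D³N_a) = (82.0×10³)(8.2⁴)/(8·85.0³·17) = 4.4389 N/mm
U = ½kδ² = 0.5 × 4.4389 × 7.08² = 111.25 N·mm = 0.11125 J

0.111 J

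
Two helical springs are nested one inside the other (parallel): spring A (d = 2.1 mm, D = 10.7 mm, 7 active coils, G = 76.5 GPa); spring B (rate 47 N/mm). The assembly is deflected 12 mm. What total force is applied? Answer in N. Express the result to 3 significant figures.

k_A = Gd⁴/(8D³N_a) = (76.5×10³)(2.1⁴)/(8·10.7³·7) = 21.687 N/mm
Parallel: k_eq = 21.687 + 47 = 68.687 N/mm
F = k_eq·δ = 68.687·12 = 824.24 N

824 N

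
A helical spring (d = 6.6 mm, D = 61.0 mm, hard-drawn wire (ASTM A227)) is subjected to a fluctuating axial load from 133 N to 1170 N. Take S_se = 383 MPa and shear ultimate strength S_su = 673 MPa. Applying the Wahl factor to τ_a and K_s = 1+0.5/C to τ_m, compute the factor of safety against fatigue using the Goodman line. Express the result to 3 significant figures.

C = D/d = 61.0/6.6 = 9.2424; K_W = (4C−1)/(4C−4)+0.615/C = 1.1575; K_s = 1+0.5/C = 1.0541
F_a = (F_max−F_min)/2 = 518.5 N; F_m = (F_max+F_min)/2 = 651.5 N
τ_a = K_W·8F_aD/(πd³) = 1.1575 × 280.15 = 324.28 MPa
τ_m = K_s·8F_mD/(πd³) = 1.0541 × 352.01 = 371.05 MPa
Goodman: 1/n_f = τ_a/S_se + τ_m/S_su = 324.28/383 + 371.05/673 = 0.84668 + 0.55134 = 1.398
n_f = 1/1.398 = 0.7153

0.715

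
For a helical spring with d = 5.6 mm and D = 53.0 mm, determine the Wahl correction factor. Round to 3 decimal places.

C = D/d = 53.0/5.6 = 9.4643
K_W = (4C−1)/(4C−4) + 0.615/C = 36.857/33.857 + 0.0650 = 1.1536

1.154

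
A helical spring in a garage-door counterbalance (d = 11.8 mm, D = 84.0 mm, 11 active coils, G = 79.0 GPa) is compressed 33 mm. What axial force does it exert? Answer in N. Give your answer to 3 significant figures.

k = Gd⁴/(8D³N_a) = (79.0×10³)(11.8⁴)/(8·84.0³·11) = 29.365 N/mm
F = k·δ = 29.365 × 33 = 969.06 N

969 N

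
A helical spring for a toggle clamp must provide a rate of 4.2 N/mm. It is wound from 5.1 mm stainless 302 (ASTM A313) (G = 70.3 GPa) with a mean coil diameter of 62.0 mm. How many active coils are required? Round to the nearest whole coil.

6

N_a = Gd⁴/(8D³k) = (70.3×10³ × 5.1⁴)/(8 × 62.0³ × 4.2)
    = 4.75594e+07 / 8.00782e+06 = 5.939 → 6 coils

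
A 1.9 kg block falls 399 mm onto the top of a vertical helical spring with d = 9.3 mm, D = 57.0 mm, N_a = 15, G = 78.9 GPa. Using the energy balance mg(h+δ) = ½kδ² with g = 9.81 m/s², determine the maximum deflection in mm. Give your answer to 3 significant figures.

k = Gd⁴/(8D³N_a) = (78.9×10³)(9.3⁴)/(8·57.0³·15) = 26.558 N/mm
W = mg = 1.9 × 9.81 = 18.639 N
½kδ² − Wδ − Wh = 0 → δ = (W + √(W² + 2kWh))/k
δ = (18.639 + √(347.41 + 395029))/26.558 = (18.639 + 628.79)/26.558 = 24.377 mm

24.4 mm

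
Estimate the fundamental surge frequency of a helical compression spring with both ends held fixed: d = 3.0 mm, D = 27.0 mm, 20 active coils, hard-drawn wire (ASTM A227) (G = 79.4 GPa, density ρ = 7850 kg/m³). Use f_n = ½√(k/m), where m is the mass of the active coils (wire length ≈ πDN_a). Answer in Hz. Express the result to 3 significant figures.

73.6 Hz

k = Gd⁴/(8D³N_a) = (79.4×10³)(3.0⁴)/(8·27.0³·20) = 2.0422 N/mm = 2042.2 N/m
Wire length L = πDN_a = π·27.0·20 = 1696.5 mm
m = ρ·(πd²/4)·L = 7850 × 7.0686×10⁻⁶ m² × 1.6965 m = 0.094134 kg
f_n = ½√(k/m) = 0.5·√(2042.2/0.094134) = 0.5·√(21694) = 73.645 Hz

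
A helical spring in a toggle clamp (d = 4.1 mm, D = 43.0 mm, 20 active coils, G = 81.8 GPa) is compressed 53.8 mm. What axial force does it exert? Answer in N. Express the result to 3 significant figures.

k = Gd⁴/(8D³N_a) = (81.8×10³)(4.1⁴)/(8·43.0³·20) = 1.817 N/mm
F = k·δ = 1.817 × 53.8 = 97.757 N

97.8 N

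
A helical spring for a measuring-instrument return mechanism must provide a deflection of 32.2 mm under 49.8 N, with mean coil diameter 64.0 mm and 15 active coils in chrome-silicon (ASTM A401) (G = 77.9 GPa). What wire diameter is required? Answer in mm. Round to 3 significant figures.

Required rate k = F/δ = 49.8/32.2 = 1.5466 N/mm
d = (8D³N_a·k / G)^(1/4) = (8·64.0³·15·1.5466 / (77.9×10³))^0.25
  = (624.54)^0.25 = 4.9991 mm

5.00 mm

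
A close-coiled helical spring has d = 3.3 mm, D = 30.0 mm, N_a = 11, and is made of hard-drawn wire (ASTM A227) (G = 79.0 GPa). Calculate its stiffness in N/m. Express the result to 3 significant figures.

k = Gd⁴/(8D³N_a) = (79.0×10³ × 3.3⁴) / (8 × 30.0³ × 11)
  = 9.36878e+06 / 2.376e+06 = 3.9431 N/mm = 3943.1 N/m

3940 N/m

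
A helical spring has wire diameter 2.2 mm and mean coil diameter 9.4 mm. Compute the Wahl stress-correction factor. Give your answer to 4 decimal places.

1.3731

C = D/d = 9.4/2.2 = 4.2727
K_W = (4C−1)/(4C−4) + 0.615/C = 16.091/13.091 + 0.1439 = 1.3731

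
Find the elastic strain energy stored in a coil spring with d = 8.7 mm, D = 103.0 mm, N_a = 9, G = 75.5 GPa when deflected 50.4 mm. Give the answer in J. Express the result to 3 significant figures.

k = Gd⁴/(8D³N_a) = (75.5×10³)(8.7⁴)/(8·103.0³·9) = 5.4977 N/mm
U = ½kδ² = 0.5 × 5.4977 × 50.4² = 6982.5 N·mm = 6.9825 J

6.98 J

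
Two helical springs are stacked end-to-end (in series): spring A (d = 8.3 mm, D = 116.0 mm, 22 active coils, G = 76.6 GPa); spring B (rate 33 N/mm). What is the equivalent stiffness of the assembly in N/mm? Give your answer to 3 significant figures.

1.27 N/mm

k_A = Gd⁴/(8D³N_a) = (76.6×10³)(8.3⁴)/(8·116.0³·22) = 1.3233 N/mm
Series: 1/k_eq = 1/1.3233 + 1/33 = 0.786; k_eq = 1.2723 N/mm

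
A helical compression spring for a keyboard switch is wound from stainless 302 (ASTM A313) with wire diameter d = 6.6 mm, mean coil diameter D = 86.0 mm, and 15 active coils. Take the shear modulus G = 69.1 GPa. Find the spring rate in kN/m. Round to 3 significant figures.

k = Gd⁴/(8D³N_a) = (69.1×10³ × 6.6⁴) / (8 × 86.0³ × 15)
  = 1.31115e+08 / 7.63267e+07 = 1.7178 N/mm

1.72 kN/m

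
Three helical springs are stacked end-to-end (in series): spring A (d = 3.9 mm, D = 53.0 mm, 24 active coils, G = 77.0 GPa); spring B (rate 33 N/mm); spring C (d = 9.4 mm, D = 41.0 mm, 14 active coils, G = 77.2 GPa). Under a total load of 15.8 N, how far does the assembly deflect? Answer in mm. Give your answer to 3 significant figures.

26.0 mm

k_A = Gd⁴/(8D³N_a) = (77.0×10³)(3.9⁴)/(8·53.0³·24) = 0.62319 N/mm
k_C = Gd⁴/(8D³N_a) = (77.2×10³)(9.4⁴)/(8·41.0³·14) = 78.083 N/mm
Series: 1/k_eq = 1/0.62319 + 1/33 + 1/78.083 = 1.6478; k_eq = 0.60689 N/mm
δ = F/k_eq = 15.8/0.60689 = 26.035 mm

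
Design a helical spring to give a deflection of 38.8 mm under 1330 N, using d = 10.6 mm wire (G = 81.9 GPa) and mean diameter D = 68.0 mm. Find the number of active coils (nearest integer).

Required rate k = F/δ = 1330/38.8 = 34.278 N/mm
N_a = Gd⁴/(8D³k) = (81.9×10³ × 10.6⁴)/(8 × 68.0³ × 34.278)
    = 1.03397e+09 / 8.62257e+07 = 11.99 → 12 coils

12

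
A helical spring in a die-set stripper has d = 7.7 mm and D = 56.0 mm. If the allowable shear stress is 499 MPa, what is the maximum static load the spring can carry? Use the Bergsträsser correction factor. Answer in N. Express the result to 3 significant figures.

1340 N

C = D/d = 56.0/7.7 = 7.2727
K_B = (4C+2)/(4C−3) = 31.091/26.091 = 1.1916
τ_max = K·8FD/(πd³) → F_max = τ_allow·πd³/(8DK)
F_max = 499·π·7.7³/(8·56.0·1.1916) = 7.1569e+05/533.85 = 1340.6 N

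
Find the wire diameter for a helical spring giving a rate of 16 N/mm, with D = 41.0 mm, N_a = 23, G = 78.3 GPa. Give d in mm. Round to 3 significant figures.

d = (8D³N_a·k / G)^(1/4) = (8·41.0³·23·16 / (78.3×10³))^0.25
  = (2591.4)^0.25 = 7.1348 mm

7.13 mm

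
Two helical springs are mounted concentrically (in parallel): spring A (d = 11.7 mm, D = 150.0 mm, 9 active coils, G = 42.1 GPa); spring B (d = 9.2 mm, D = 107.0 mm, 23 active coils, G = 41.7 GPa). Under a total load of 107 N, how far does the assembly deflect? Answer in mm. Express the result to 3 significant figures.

23.4 mm

k_A = Gd⁴/(8D³N_a) = (42.1×10³)(11.7⁴)/(8·150.0³·9) = 3.2465 N/mm
k_B = Gd⁴/(8D³N_a) = (41.7×10³)(9.2⁴)/(8·107.0³·23) = 1.3253 N/mm
Parallel: k_eq = 3.2465 + 1.3253 = 4.5718 N/mm
δ = F/k_eq = 107/4.5718 = 23.404 mm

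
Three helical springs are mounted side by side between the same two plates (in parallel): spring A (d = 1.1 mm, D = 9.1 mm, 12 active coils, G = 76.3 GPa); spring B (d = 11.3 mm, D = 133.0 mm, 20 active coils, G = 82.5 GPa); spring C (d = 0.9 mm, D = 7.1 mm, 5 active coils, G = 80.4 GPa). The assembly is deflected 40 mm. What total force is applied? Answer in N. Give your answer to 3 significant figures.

k_A = Gd⁴/(8D³N_a) = (76.3×10³)(1.1⁴)/(8·9.1³·12) = 1.5442 N/mm
k_B = Gd⁴/(8D³N_a) = (82.5×10³)(11.3⁴)/(8·133.0³·20) = 3.5735 N/mm
k_C = Gd⁴/(8D³N_a) = (80.4×10³)(0.9⁴)/(8·7.1³·5) = 3.6846 N/mm
Parallel: k_eq = 1.5442 + 3.5735 + 3.6846 = 8.8023 N/mm
F = k_eq·δ = 8.8023·40 = 352.09 N

352 N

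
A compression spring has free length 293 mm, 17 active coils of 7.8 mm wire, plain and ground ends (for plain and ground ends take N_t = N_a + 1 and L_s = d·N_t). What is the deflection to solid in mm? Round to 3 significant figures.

N_t = 18; L_s = 7.8·18 = 140.4 mm
δ_solid = L₀ − L_s = 293 − 140.4 = 152.6 mm

153 mm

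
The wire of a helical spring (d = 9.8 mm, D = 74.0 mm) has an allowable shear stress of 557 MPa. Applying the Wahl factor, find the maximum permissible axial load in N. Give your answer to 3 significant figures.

2330 N

C = D/d = 74.0/9.8 = 7.5510
K_W = (4C−1)/(4C−4) + 0.615/C = 29.204/26.204 + 0.0814 = 1.1959
τ_max = K·8FD/(πd³) → F_max = τ_allow·πd³/(8DK)
F_max = 557·π·9.8³/(8·74.0·1.1959) = 1.647e+06/707.99 = 2326.2 N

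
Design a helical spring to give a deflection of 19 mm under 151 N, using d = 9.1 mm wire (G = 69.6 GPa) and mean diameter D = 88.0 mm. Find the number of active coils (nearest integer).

11

Required rate k = F/δ = 151/19 = 7.9474 N/mm
N_a = Gd⁴/(8D³k) = (69.6×10³ × 9.1⁴)/(8 × 88.0³ × 7.9474)
    = 4.77282e+08 / 4.33273e+07 = 11.02 → 11 coils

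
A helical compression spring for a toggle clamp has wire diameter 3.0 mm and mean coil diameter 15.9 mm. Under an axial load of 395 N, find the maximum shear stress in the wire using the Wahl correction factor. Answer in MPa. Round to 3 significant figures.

764 MPa

Spring index C = D/d = 15.9/3.0 = 5.3000
K_W = (4C−1)/(4C−4) + 0.615/C = 20.200/17.200 + 0.1160 = 1.2905
τ₀ = 8FD/(πd³) = 8·395·15.9/(π·3.0³) = 50244/84.823 = 592.34 MPa
τ_max = K·τ₀ = 1.2905 × 592.34 = 764.39 MPa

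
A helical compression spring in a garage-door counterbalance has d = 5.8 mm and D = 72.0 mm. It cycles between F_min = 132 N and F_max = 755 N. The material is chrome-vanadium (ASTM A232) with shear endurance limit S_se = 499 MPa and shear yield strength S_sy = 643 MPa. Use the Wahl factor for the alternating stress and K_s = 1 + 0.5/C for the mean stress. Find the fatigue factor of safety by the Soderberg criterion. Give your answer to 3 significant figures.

C = D/d = 72.0/5.8 = 12.4138; K_W = (4C−1)/(4C−4)+0.615/C = 1.1153; K_s = 1+0.5/C = 1.0403
F_a = (F_max−F_min)/2 = 311.5 N; F_m = (F_max+F_min)/2 = 443.5 N
τ_a = K_W·8F_aD/(πd³) = 1.1153 × 292.72 = 326.45 MPa
τ_m = K_s·8F_mD/(πd³) = 1.0403 × 416.76 = 433.54 MPa
Soderberg: 1/n_f = τ_a/S_se + τ_m/S_sy = 326.45/499 + 433.54/643 = 0.65421 + 0.67425 = 1.3285
n_f = 1/1.3285 = 0.7528

0.753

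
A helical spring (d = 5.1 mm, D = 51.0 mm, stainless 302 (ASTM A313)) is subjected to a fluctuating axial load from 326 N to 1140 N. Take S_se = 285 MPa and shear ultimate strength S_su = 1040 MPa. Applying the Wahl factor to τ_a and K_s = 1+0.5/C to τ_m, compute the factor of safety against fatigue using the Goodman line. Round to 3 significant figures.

C = D/d = 51.0/5.1 = 10.0000; K_W = (4C−1)/(4C−4)+0.615/C = 1.1448; K_s = 1+0.5/C = 1.0500
F_a = (F_max−F_min)/2 = 407 N; F_m = (F_max+F_min)/2 = 733 N
τ_a = K_W·8F_aD/(πd³) = 1.1448 × 398.47 = 456.18 MPa
τ_m = K_s·8F_mD/(πd³) = 1.0500 × 717.64 = 753.52 MPa
Goodman: 1/n_f = τ_a/S_se + τ_m/S_su = 456.18/285 + 753.52/1040 = 1.60063 + 0.72454 = 2.3252
n_f = 1/2.3252 = 0.4301

0.430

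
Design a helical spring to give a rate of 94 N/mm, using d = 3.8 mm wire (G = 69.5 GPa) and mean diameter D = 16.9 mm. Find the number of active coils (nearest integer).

N_a = Gd⁴/(8D³k) = (69.5×10³ × 3.8⁴)/(8 × 16.9³ × 94)
    = 1.44917e+07 / 3.62976e+06 = 3.992 → 4 coils

4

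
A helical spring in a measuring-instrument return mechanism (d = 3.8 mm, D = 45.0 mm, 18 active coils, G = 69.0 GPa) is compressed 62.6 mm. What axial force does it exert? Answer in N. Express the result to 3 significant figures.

k = Gd⁴/(8D³N_a) = (69.0×10³)(3.8⁴)/(8·45.0³·18) = 1.0964 N/mm
F = k·δ = 1.0964 × 62.6 = 68.637 N

68.6 N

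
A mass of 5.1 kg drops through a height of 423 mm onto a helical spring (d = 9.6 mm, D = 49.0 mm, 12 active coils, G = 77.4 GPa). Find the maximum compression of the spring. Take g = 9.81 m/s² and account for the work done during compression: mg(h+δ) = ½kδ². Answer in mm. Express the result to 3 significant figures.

k = Gd⁴/(8D³N_a) = (77.4×10³)(9.6⁴)/(8·49.0³·12) = 58.206 N/mm
W = mg = 5.1 × 9.81 = 50.031 N
½kδ² − Wδ − Wh = 0 → δ = (W + √(W² + 2kWh))/k
δ = (50.031 + √(2503.1 + 2.46363e+06))/58.206 = (50.031 + 1570.4)/58.206 = 27.84 mm

27.8 mm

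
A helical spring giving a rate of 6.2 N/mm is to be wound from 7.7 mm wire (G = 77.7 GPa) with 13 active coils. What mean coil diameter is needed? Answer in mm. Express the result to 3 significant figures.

D = (Gd⁴/(8N_a·k))^(1/3) = (77.7×10³·7.7⁴/(8·13·6.2))^(1/3)
  = (423603)^(1/3) = 75.1023 mm

75.1 mm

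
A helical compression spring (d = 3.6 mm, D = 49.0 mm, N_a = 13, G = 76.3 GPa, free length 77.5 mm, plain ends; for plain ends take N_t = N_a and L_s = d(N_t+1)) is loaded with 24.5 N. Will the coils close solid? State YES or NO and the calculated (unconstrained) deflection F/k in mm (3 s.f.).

NO, δ = 23.4 mm

k = Gd⁴/(8D³N_a) = (76.3×10³)(3.6⁴)/(8·49.0³·13) = 1.0474 N/mm
N_t = 13; L_s = 3.6·14 = 50.4 mm; δ_solid = L₀ − L_s = 77.5 − 50.4 = 27.1 mm
δ = F/k = 24.5/1.0474 = 23.391 mm
δ < δ_solid → spring does not go solid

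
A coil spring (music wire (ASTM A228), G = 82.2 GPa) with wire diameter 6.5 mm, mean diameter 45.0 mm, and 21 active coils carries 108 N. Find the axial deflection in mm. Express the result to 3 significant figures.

k = Gd⁴/(8D³N_a) = (82.2×10³)(6.5⁴)/(8·45.0³·21) = 9.5847 N/mm
δ = F/k = 108 / 9.5847 = 11.268 mm

11.3 mm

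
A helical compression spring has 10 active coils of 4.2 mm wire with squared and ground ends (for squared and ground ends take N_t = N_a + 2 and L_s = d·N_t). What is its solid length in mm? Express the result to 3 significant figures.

squared and ground ends: N_t = N_a + 2 = 10 + 2 = 12
L_s = d·N_t = 4.2 × 12 = 50.4 mm

50.4 mm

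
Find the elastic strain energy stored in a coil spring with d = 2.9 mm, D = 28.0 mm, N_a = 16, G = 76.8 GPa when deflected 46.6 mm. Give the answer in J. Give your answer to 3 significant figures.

2.10 J

k = Gd⁴/(8D³N_a) = (76.8×10³)(2.9⁴)/(8·28.0³·16) = 1.9332 N/mm
U = ½kδ² = 0.5 × 1.9332 × 46.6² = 2099 N·mm = 2.099 J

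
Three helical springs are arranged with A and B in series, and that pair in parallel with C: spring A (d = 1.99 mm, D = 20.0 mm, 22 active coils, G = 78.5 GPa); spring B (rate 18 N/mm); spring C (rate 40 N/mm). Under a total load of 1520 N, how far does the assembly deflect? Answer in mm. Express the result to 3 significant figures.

37.2 mm

k_A = Gd⁴/(8D³N_a) = (78.5×10³)(1.99⁴)/(8·20.0³·22) = 0.87434 N/mm
Springs A,B series: k_AB = 1/(1/0.87434+1/18) = 0.83383 N/mm; parallel with C: k_eq = 0.83383+40 = 40.834 N/mm
δ = F/k_eq = 1520/40.834 = 37.224 mm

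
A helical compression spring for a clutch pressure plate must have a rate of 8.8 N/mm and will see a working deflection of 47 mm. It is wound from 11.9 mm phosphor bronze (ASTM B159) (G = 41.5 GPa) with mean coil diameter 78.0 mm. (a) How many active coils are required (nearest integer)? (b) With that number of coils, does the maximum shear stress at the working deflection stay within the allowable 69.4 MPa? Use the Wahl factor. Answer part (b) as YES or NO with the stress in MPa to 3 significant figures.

N_a = Gd⁴/(8D³k) = (41.5×10³)(11.9⁴)/(8·78.0³·8.8) = 24.91 → N_a = 25
Actual rate k = Gd⁴/(8D³·25) = 8.7684 N/mm
Working load F = kδ = 8.7684·47 = 412.12 N
C = 78.0/11.9 = 6.5546; K_W = (4C−1)/(4C−4)+0.615/C = 1.2288
τ_max = K_W·8FD/(πd³) = 1.2288·48.575 = 59.692 MPa
τ_max ≤ 69.4 MPa → acceptable

(a) 25 coils; (b) YES, τ_max = 59.7 MPa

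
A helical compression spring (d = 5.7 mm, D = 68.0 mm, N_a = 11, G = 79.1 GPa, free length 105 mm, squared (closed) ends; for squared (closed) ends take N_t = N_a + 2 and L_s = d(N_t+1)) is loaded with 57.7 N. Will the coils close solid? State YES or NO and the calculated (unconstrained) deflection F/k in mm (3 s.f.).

NO, δ = 19.1 mm

k = Gd⁴/(8D³N_a) = (79.1×10³)(5.7⁴)/(8·68.0³·11) = 3.0176 N/mm
N_t = 13; L_s = 5.7·14 = 79.8 mm; δ_solid = L₀ − L_s = 105 − 79.8 = 25.2 mm
δ = F/k = 57.7/3.0176 = 19.121 mm
δ < δ_solid → spring does not go solid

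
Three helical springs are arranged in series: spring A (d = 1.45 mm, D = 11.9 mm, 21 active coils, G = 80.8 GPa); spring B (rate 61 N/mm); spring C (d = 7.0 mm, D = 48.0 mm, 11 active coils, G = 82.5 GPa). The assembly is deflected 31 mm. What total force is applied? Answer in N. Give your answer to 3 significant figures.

k_A = Gd⁴/(8D³N_a) = (80.8×10³)(1.45⁴)/(8·11.9³·21) = 1.2616 N/mm
k_C = Gd⁴/(8D³N_a) = (82.5×10³)(7.0⁴)/(8·48.0³·11) = 20.354 N/mm
Series: 1/k_eq = 1/1.2616 + 1/61 + 1/20.354 = 0.85815; k_eq = 1.1653 N/mm
F = k_eq·δ = 1.1653·31 = 36.124 N

36.1 N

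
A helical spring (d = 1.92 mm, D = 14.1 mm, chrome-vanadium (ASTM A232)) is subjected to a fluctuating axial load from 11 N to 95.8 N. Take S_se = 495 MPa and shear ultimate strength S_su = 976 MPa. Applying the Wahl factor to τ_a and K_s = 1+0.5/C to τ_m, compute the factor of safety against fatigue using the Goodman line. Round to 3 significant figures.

1.22

C = D/d = 14.1/1.92 = 7.3438; K_W = (4C−1)/(4C−4)+0.615/C = 1.2020; K_s = 1+0.5/C = 1.0681
F_a = (F_max−F_min)/2 = 42.4 N; F_m = (F_max+F_min)/2 = 53.4 N
τ_a = K_W·8F_aD/(πd³) = 1.2020 × 215.09 = 258.53 MPa
τ_m = K_s·8F_mD/(πd³) = 1.0681 × 270.89 = 289.34 MPa
Goodman: 1/n_f = τ_a/S_se + τ_m/S_su = 258.53/495 + 289.34/976 = 0.52229 + 0.29645 = 0.81874
n_f = 1/0.81874 = 1.221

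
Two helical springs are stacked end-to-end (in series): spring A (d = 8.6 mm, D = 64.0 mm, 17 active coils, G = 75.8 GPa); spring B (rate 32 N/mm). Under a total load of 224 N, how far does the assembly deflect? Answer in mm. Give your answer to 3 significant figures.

26.3 mm

k_A = Gd⁴/(8D³N_a) = (75.8×10³)(8.6⁴)/(8·64.0³·17) = 11.63 N/mm
Series: 1/k_eq = 1/11.63 + 1/32 = 0.11723; k_eq = 8.53 N/mm
δ = F/k_eq = 224/8.53 = 26.26 mm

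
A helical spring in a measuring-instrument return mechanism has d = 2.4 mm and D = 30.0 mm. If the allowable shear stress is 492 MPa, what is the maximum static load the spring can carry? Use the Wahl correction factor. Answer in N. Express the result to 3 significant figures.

79.9 N

C = D/d = 30.0/2.4 = 12.5000
K_W = (4C−1)/(4C−4) + 0.615/C = 49.000/46.000 + 0.0492 = 1.1144
τ_max = K·8FD/(πd³) → F_max = τ_allow·πd³/(8DK)
F_max = 492·π·2.4³/(8·30.0·1.1144) = 21367/267.46 = 79.889 N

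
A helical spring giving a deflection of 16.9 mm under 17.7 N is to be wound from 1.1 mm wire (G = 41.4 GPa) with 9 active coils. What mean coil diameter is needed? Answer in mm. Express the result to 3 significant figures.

Required rate k = F/δ = 17.7/16.9 = 1.0473 N/mm
D = (Gd⁴/(8N_a·k))^(1/3) = (41.4×10³·1.1⁴/(8·9·1.0473))^(1/3)
  = (803.807)^(1/3) = 9.2979 mm

9.30 mm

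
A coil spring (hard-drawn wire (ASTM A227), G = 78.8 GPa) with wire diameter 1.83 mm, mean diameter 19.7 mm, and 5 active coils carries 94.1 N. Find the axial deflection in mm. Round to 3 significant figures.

k = Gd⁴/(8D³N_a) = (78.8×10³)(1.83⁴)/(8·19.7³·5) = 2.8898 N/mm
δ = F/k = 94.1 / 2.8898 = 32.562 mm

32.6 mm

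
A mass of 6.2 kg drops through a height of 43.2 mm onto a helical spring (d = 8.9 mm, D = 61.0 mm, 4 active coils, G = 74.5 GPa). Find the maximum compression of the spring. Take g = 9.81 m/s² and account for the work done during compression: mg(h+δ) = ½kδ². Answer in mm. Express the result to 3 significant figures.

k = Gd⁴/(8D³N_a) = (74.5×10³)(8.9⁴)/(8·61.0³·4) = 64.354 N/mm
W = mg = 6.2 × 9.81 = 60.822 N
½kδ² − Wδ − Wh = 0 → δ = (W + √(W² + 2kWh))/k
δ = (60.822 + √(3699.3 + 338183))/64.354 = (60.822 + 584.71)/64.354 = 10.031 mm

10.0 mm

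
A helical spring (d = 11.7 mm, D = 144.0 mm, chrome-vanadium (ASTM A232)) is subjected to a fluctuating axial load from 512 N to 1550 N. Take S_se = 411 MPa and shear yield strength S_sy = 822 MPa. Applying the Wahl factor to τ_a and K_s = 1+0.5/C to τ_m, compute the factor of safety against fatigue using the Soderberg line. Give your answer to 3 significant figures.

1.61

C = D/d = 144.0/11.7 = 12.3077; K_W = (4C−1)/(4C−4)+0.615/C = 1.1163; K_s = 1+0.5/C = 1.0406
F_a = (F_max−F_min)/2 = 519 N; F_m = (F_max+F_min)/2 = 1031 N
τ_a = K_W·8F_aD/(πd³) = 1.1163 × 118.83 = 132.65 MPa
τ_m = K_s·8F_mD/(πd³) = 1.0406 × 236.05 = 245.64 MPa
Soderberg: 1/n_f = τ_a/S_se + τ_m/S_sy = 132.65/411 + 245.64/822 = 0.32274 + 0.29883 = 0.62157
n_f = 1/0.62157 = 1.609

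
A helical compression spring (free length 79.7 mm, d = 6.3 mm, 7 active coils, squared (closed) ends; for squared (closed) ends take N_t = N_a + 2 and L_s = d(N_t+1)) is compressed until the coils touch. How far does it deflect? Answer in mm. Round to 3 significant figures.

N_t = 9; L_s = 6.3·10 = 63 mm
δ_solid = L₀ − L_s = 79.7 − 63 = 16.7 mm

16.7 mm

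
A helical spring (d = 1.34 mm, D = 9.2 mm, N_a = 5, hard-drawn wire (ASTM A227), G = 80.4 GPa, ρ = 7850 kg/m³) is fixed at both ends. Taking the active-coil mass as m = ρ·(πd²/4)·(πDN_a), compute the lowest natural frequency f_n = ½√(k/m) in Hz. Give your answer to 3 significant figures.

k = Gd⁴/(8D³N_a) = (80.4×10³)(1.34⁴)/(8·9.2³·5) = 8.3225 N/mm = 8322.5 N/m
Wire length L = πDN_a = π·9.2·5 = 144.51 mm
m = ρ·(πd²/4)·L = 7850 × 1.4103×10⁻⁶ m² × 0.14451 m = 0.0015998 kg
f_n = ½√(k/m) = 0.5·√(8322.5/0.0015998) = 0.5·√(5.2021e+06) = 1140.4 Hz

1140 Hz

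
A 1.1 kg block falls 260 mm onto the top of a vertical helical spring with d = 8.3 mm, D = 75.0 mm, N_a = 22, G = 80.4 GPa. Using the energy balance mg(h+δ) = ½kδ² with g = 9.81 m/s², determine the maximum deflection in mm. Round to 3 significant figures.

35.2 mm

k = Gd⁴/(8D³N_a) = (80.4×10³)(8.3⁴)/(8·75.0³·22) = 5.1389 N/mm
W = mg = 1.1 × 9.81 = 10.791 N
½kδ² − Wδ − Wh = 0 → δ = (W + √(W² + 2kWh))/k
δ = (10.791 + √(116.45 + 28836.1))/5.1389 = (10.791 + 170.15)/5.1389 = 35.211 mm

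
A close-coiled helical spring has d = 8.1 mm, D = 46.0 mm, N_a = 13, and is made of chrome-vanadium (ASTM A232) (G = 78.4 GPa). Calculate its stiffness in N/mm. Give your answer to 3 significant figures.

k = Gd⁴/(8D³N_a) = (78.4×10³ × 8.1⁴) / (8 × 46.0³ × 13)
  = 3.37486e+08 / 1.01229e+07 = 33.339 N/mm

33.3 N/mm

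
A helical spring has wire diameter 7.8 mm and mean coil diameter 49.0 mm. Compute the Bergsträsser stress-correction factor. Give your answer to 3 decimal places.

C = D/d = 49.0/7.8 = 6.2821
K_B = (4C+2)/(4C−3) = 27.128/22.128 = 1.2260

1.226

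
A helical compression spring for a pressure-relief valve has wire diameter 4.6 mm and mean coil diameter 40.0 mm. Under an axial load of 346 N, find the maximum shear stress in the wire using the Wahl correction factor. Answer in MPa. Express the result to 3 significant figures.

Spring index C = D/d = 40.0/4.6 = 8.6957
K_W = (4C−1)/(4C−4) + 0.615/C = 33.783/30.783 + 0.0707 = 1.1682
τ₀ = 8FD/(πd³) = 8·346·40.0/(π·4.6³) = 110720/305.79 = 362.08 MPa
τ_max = K·τ₀ = 1.1682 × 362.08 = 422.97 MPa

423 MPa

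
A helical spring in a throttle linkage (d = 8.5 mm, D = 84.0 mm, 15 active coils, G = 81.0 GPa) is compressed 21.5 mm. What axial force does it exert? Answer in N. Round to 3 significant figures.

k = Gd⁴/(8D³N_a) = (81.0×10³)(8.5⁴)/(8·84.0³·15) = 5.9449 N/mm
F = k·δ = 5.9449 × 21.5 = 127.81 N

128 N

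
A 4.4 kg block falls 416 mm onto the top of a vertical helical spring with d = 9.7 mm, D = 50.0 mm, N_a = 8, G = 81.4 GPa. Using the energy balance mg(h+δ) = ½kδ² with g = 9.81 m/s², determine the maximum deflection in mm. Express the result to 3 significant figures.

20.5 mm

k = Gd⁴/(8D³N_a) = (81.4×10³)(9.7⁴)/(8·50.0³·8) = 90.079 N/mm
W = mg = 4.4 × 9.81 = 43.164 N
½kδ² − Wδ − Wh = 0 → δ = (W + √(W² + 2kWh))/k
δ = (43.164 + √(1863.1 + 3.23494e+06))/90.079 = (43.164 + 1799.1)/90.079 = 20.452 mm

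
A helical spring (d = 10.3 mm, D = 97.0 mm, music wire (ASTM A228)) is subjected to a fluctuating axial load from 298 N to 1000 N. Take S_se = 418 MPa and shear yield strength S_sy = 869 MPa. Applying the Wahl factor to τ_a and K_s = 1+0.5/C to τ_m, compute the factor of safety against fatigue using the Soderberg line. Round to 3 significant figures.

2.52

C = D/d = 97.0/10.3 = 9.4175; K_W = (4C−1)/(4C−4)+0.615/C = 1.1544; K_s = 1+0.5/C = 1.0531
F_a = (F_max−F_min)/2 = 351 N; F_m = (F_max+F_min)/2 = 649 N
τ_a = K_W·8F_aD/(πd³) = 1.1544 × 79.343 = 91.594 MPa
τ_m = K_s·8F_mD/(πd³) = 1.0531 × 146.7 = 154.49 MPa
Soderberg: 1/n_f = τ_a/S_se + τ_m/S_sy = 91.594/418 + 154.49/869 = 0.21912 + 0.17778 = 0.39691
n_f = 1/0.39691 = 2.519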